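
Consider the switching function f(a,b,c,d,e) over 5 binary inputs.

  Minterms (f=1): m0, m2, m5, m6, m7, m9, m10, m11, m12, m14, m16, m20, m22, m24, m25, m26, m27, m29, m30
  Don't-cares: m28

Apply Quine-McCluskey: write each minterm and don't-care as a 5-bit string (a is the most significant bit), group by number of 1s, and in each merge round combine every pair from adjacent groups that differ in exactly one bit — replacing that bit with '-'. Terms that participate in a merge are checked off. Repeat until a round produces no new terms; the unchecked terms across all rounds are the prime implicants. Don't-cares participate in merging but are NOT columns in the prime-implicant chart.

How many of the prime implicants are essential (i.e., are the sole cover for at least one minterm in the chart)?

size-2^0 implicants → 00000(✓)  00010(✓)  00101(✓)  00110(✓)  00111(✓)  01001(✓)  01010(✓)  01011(✓)  01100(✓)  01110(✓)  10000(✓)  10100(✓)  10110(✓)  11000(✓)  11001(✓)  11010(✓)  11011(✓)  11100(✓)  11101(✓)  11110(✓)
size-2^1 implicants → -0000  -0110(✓)  -1001(✓)  -1010(✓)  -1011(✓)  -1100(✓)  -1110(✓)  0-010(✓)  0-110(✓)  00-10(✓)  000-0  001-1  0011-  01-10(✓)  010-1(✓)  0101-(✓)  011-0(✓)  1-000(✓)  1-100(✓)  1-110(✓)  10-00(✓)  101-0(✓)  11-00(✓)  11-01(✓)  11-10(✓)  110-0(✓)  110-1(✓)  1100-(✓)  1101-(✓)  111-0(✓)  1110-(✓)
size-2^2 implicants → --110  -1-10  -10-1  -101-  -11-0  0--10  1--00  1-1-0  11--0  11-0-  110--
Unchecked terms (primes): --110, -0000, -1-10, -10-1, -101-, -11-0, 0--10, 000-0, 001-1, 0011-, 1--00, 1-1-0, 11--0, 11-0-, 110--
Minterm coverage:
  m0 ⊆ -0000,000-0
  m2 ⊆ 0--10,000-0
  m5 ⊆ 001-1 [E]
  m6 ⊆ --110,0--10,0011-
  m7 ⊆ 001-1,0011-
  m9 ⊆ -10-1 [E]
  m10 ⊆ -1-10,-101-,0--10
  m11 ⊆ -10-1,-101-
  m12 ⊆ -11-0 [E]
  m14 ⊆ --110,-1-10,-11-0,0--10
  m16 ⊆ -0000,1--00
  m20 ⊆ 1--00,1-1-0
  m22 ⊆ --110,1-1-0
  m24 ⊆ 1--00,11--0,11-0-,110--
  m25 ⊆ -10-1,11-0-,110--
  m26 ⊆ -1-10,-101-,11--0,110--
  m27 ⊆ -10-1,-101-,110--
  m29 ⊆ 11-0- [E]
  m30 ⊆ --110,-1-10,-11-0,1-1-0,11--0
E = {-10-1, -11-0, 001-1, 11-0-}

4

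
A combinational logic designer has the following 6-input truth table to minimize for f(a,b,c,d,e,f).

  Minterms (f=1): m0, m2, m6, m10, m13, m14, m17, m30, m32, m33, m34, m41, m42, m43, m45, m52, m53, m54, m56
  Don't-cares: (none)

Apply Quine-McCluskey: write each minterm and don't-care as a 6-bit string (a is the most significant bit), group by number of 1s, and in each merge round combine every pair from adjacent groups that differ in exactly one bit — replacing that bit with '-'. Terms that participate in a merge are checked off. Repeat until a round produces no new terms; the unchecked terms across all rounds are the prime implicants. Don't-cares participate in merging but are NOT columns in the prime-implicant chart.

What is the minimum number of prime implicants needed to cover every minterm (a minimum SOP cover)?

10

Round 0: 000000✓ 000010✓ 000110✓ 001010✓ 001101✓ 001110✓ 010001 011110✓ 100000✓ 100001✓ 100010✓ 101001✓ 101010✓ 101011✓ 101101✓ 110100✓ 110101✓ 110110✓ 111000
Round 1: -00000✓ -00010✓ -01010✓ -01101 0-1110 00-010✓ 00-110✓ 000-10✓ 0000-0✓ 001-10✓ 10-001 10-010✓ 1000-0✓ 10000- 101-01 1010-1 10101- 1101-0 11010-
Round 2: -0-010 -000-0 00--10
PIs = {-0-010, -000-0, -01101, 0-1110, 00--10, 010001, 10-001, 10000-, 101-01, 1010-1, 10101-, 1101-0, 11010-, 111000}
Coverage chart:
  m0: -000-0 ←essential
  m2: -0-010,-000-0,00--10
  m6: 00--10 ←essential
  m10: -0-010,00--10
  m13: -01101 ←essential
  m14: 0-1110,00--10
  m17: 010001 ←essential
  m30: 0-1110 ←essential
  m32: -000-0,10000-
  m33: 10-001,10000-
  m34: -0-010,-000-0
  m41: 10-001,101-01,1010-1
  m42: -0-010,10101-
  m43: 1010-1,10101-
  m45: -01101,101-01
  m52: 1101-0,11010-
  m53: 11010- ←essential
  m54: 1101-0 ←essential
  m56: 111000 ←essential
Essential: -000-0, -01101, 0-1110, 00--10, 010001, 1101-0, 11010-, 111000
Petrick residual → 10-001, 10101-
Min cover (10 terms): b'c'd'f' + b'cde'f + a'cdef' + a'b'ef' + a'bc'd'e'f + ab'd'e'f + ab'cd'e + abc'df' + abc'de' + abcd'e'f'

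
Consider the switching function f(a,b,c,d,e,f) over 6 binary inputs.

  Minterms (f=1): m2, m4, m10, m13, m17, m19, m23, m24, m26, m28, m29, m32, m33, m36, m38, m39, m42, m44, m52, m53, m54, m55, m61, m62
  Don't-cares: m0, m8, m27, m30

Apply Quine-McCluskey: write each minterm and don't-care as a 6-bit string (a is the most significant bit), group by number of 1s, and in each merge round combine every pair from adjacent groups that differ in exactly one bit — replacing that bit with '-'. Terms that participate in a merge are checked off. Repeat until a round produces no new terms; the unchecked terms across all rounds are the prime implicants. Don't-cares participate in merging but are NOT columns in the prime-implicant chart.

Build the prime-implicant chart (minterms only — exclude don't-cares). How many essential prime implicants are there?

[col 0] 000000*, 000010*, 000100*, 001000*, 001010*, 001101*, 010001*, 010011*, 010111*, 011000*, 011010*, 011011*, 011100*, 011101*, 011110*, 100000*, 100001*, 100100*, 100110*, 100111*, 101010*, 101100*, 110100*, 110101*, 110110*, 110111*, 111101*, 111110*
[col 1] -00000*, -00100*, -01010, -10111, -11101, -11110, 0-1000*, 0-1010*, 0-1101, 00-000*, 00-010*, 000-00*, 0000-0*, 0010-0*, 01-011, 010-11, 0100-1, 011-00*, 011-10*, 0110-0*, 01101-, 0111-0*, 01110-, 1-0100*, 1-0110*, 1-0111*, 10-100, 100-00*, 10000-, 1001-0*, 10011-*, 11-101, 11-110, 1101-0*, 1101-1*, 11010-*, 11011-*
[col 2] -00-00, 0-10-0, 00-0-0, 011--0, 1-01-0, 1-011-, 1101--
Prime implicants: -00-00, -01010, -10111, -11101, -11110, 0-10-0, 0-1101, 00-0-0, 01-011, 010-11, 0100-1, 011--0, 01101-, 01110-, 1-01-0, 1-011-, 10-100, 10000-, 11-101, 11-110, 1101--
PI chart (minterm → PIs covering it):
  2 | 00-0-0  (sole → essential)
  4 | -00-00  (sole → essential)
  10 | -01010,0-10-0,00-0-0
  13 | 0-1101  (sole → essential)
  17 | 0100-1  (sole → essential)
  19 | 01-011,010-11,0100-1
  23 | -10111,010-11
  24 | 0-10-0,011--0
  26 | 0-10-0,011--0,01101-
  28 | 011--0,01110-
  29 | -11101,0-1101,01110-
  32 | -00-00,10000-
  33 | 10000-  (sole → essential)
  36 | -00-00,1-01-0,10-100
  38 | 1-01-0,1-011-
  39 | 1-011-  (sole → essential)
  42 | -01010  (sole → essential)
  44 | 10-100  (sole → essential)
  52 | 1-01-0,1101--
  53 | 11-101,1101--
  54 | 1-01-0,1-011-,11-110,1101--
  55 | -10111,1-011-,1101--
  61 | -11101,11-101
  62 | -11110,11-110
Essential prime implicants: -00-00, -01010, 0-1101, 00-0-0, 0100-1, 1-011-, 10-100, 10000-

8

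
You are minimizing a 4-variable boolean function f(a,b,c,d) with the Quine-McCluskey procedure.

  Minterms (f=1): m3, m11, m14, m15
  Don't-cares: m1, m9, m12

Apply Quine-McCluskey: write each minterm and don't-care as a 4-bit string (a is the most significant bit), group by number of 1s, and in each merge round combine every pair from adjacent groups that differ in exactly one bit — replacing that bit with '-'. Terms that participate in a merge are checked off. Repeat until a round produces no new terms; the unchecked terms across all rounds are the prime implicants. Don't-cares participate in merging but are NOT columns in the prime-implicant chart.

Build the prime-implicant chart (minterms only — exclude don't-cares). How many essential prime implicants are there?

[col 0] 0001*, 0011*, 1001*, 1011*, 1100*, 1110*, 1111*
[col 1] -001*, -011*, 00-1*, 1-11, 10-1*, 11-0, 111-
[col 2] -0-1
Prime implicants: -0-1, 1-11, 11-0, 111-
PI chart (minterm → PIs covering it):
  3 | -0-1  (sole → essential)
  11 | -0-1,1-11
  14 | 11-0,111-
  15 | 1-11,111-
Essential prime implicants: -0-1

1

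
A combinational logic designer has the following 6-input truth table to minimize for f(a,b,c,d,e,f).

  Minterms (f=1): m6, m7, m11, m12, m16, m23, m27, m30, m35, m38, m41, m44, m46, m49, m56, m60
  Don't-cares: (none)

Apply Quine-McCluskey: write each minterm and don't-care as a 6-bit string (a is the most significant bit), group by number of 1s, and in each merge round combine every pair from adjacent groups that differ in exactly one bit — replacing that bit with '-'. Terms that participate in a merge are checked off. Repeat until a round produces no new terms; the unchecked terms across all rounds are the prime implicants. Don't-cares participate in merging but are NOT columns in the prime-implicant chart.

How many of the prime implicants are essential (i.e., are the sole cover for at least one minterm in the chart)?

9

Round 0: 000110✓ 000111✓ 001011✓ 001100✓ 010000 010111✓ 011011✓ 011110 100011 100110✓ 101001 101100✓ 101110✓ 110001 111000✓ 111100✓
Round 1: -00110 -01100 0-0111 0-1011 00011- 1-1100 10-110 1011-0 111-00
PIs = {-00110, -01100, 0-0111, 0-1011, 00011-, 010000, 011110, 1-1100, 10-110, 100011, 101001, 1011-0, 110001, 111-00}
Coverage chart:
  m6: -00110,00011-
  m7: 0-0111,00011-
  m11: 0-1011 ←essential
  m12: -01100 ←essential
  m16: 010000 ←essential
  m23: 0-0111 ←essential
  m27: 0-1011 ←essential
  m30: 011110 ←essential
  m35: 100011 ←essential
  m38: -00110,10-110
  m41: 101001 ←essential
  m44: -01100,1-1100,1011-0
  m46: 10-110,1011-0
  m49: 110001 ←essential
  m56: 111-00 ←essential
  m60: 1-1100,111-00
Essential: -01100, 0-0111, 0-1011, 010000, 011110, 100011, 101001, 110001, 111-00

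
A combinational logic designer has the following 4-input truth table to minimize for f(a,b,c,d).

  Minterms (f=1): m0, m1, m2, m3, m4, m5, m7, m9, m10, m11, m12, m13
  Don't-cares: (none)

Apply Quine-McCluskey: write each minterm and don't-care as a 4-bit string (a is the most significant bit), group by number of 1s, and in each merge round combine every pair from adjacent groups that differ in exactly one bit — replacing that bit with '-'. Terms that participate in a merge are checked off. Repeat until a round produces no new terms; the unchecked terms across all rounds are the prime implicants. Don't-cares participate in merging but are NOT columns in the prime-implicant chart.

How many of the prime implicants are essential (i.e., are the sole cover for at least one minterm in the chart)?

3

size-2^0 implicants → 0000(✓)  0001(✓)  0010(✓)  0011(✓)  0100(✓)  0101(✓)  0111(✓)  1001(✓)  1010(✓)  1011(✓)  1100(✓)  1101(✓)
size-2^1 implicants → -001(✓)  -010(✓)  -011(✓)  -100(✓)  -101(✓)  0-00(✓)  0-01(✓)  0-11(✓)  00-0(✓)  00-1(✓)  000-(✓)  001-(✓)  01-1(✓)  010-(✓)  1-01(✓)  10-1(✓)  101-(✓)  110-(✓)
size-2^2 implicants → --01  -0-1  -01-  -10-  0--1  0-0-  00--
Unchecked terms (primes): --01, -0-1, -01-, -10-, 0--1, 0-0-, 00--
Minterm coverage:
  m0 ⊆ 0-0-,00--
  m1 ⊆ --01,-0-1,0--1,0-0-,00--
  m2 ⊆ -01-,00--
  m3 ⊆ -0-1,-01-,0--1,00--
  m4 ⊆ -10-,0-0-
  m5 ⊆ --01,-10-,0--1,0-0-
  m7 ⊆ 0--1 [E]
  m9 ⊆ --01,-0-1
  m10 ⊆ -01- [E]
  m11 ⊆ -0-1,-01-
  m12 ⊆ -10- [E]
  m13 ⊆ --01,-10-
E = {-01-, -10-, 0--1}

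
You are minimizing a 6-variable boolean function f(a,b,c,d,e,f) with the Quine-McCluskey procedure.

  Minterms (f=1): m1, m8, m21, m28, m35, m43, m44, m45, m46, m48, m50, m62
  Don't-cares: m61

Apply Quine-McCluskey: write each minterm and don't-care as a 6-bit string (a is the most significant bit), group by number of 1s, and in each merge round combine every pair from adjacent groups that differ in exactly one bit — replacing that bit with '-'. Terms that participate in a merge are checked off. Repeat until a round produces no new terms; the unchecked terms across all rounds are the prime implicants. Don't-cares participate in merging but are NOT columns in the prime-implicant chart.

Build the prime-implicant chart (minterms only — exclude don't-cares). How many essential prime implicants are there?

7

size-2^0 implicants → 000001  001000  010101  011100  100011(✓)  101011(✓)  101100(✓)  101101(✓)  101110(✓)  110000(✓)  110010(✓)  111101(✓)  111110(✓)
size-2^1 implicants → 1-1101  1-1110  10-011  1011-0  10110-  1100-0
Unchecked terms (primes): 000001, 001000, 010101, 011100, 1-1101, 1-1110, 10-011, 1011-0, 10110-, 1100-0
Minterm coverage:
  m1 ⊆ 000001 [E]
  m8 ⊆ 001000 [E]
  m21 ⊆ 010101 [E]
  m28 ⊆ 011100 [E]
  m35 ⊆ 10-011 [E]
  m43 ⊆ 10-011 [E]
  m44 ⊆ 1011-0,10110-
  m45 ⊆ 1-1101,10110-
  m46 ⊆ 1-1110,1011-0
  m48 ⊆ 1100-0 [E]
  m50 ⊆ 1100-0 [E]
  m62 ⊆ 1-1110 [E]
E = {000001, 001000, 010101, 011100, 1-1110, 10-011, 1100-0}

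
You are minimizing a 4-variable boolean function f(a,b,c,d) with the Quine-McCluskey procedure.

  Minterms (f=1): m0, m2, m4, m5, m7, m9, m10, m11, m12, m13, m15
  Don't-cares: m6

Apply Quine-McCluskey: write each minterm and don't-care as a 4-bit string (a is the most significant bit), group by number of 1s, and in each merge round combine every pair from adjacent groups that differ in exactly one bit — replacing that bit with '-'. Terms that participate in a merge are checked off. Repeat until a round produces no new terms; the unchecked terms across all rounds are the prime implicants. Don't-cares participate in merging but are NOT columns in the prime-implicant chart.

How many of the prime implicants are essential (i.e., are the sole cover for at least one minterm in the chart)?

3

[col 0] 0000*, 0010*, 0100*, 0101*, 0110*, 0111*, 1001*, 1010*, 1011*, 1100*, 1101*, 1111*
[col 1] -010, -100*, -101*, -111*, 0-00*, 0-10*, 00-0*, 01-0*, 01-1*, 010-*, 011-*, 1-01*, 1-11*, 10-1*, 101-, 11-1*, 110-*
[col 2] -1-1, -10-, 0--0, 01--, 1--1
Prime implicants: -010, -1-1, -10-, 0--0, 01--, 1--1, 101-
PI chart (minterm → PIs covering it):
  0 | 0--0  (sole → essential)
  2 | -010,0--0
  4 | -10-,0--0,01--
  5 | -1-1,-10-,01--
  7 | -1-1,01--
  9 | 1--1  (sole → essential)
  10 | -010,101-
  11 | 1--1,101-
  12 | -10-  (sole → essential)
  13 | -1-1,-10-,1--1
  15 | -1-1,1--1
Essential prime implicants: -10-, 0--0, 1--1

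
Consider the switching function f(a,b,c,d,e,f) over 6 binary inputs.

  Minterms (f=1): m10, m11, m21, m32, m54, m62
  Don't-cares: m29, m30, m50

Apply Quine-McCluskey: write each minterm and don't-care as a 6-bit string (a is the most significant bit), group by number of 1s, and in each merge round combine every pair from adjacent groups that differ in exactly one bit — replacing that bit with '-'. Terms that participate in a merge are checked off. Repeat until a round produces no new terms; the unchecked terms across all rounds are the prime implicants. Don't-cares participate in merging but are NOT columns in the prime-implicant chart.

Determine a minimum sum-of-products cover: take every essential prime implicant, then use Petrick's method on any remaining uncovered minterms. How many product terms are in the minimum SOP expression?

Round 0: 001010✓ 001011✓ 010101✓ 011101✓ 011110✓ 100000 110010✓ 110110✓ 111110✓
Round 1: -11110 00101- 01-101 11-110 110-10
PIs = {-11110, 00101-, 01-101, 100000, 11-110, 110-10}
Coverage chart:
  m10: 00101- ←essential
  m11: 00101- ←essential
  m21: 01-101 ←essential
  m32: 100000 ←essential
  m54: 11-110,110-10
  m62: -11110,11-110
Essential: 00101-, 01-101, 100000
Petrick residual → 11-110
Min cover (4 terms): a'b'cd'e + a'bde'f + ab'c'd'e'f' + abdef'

4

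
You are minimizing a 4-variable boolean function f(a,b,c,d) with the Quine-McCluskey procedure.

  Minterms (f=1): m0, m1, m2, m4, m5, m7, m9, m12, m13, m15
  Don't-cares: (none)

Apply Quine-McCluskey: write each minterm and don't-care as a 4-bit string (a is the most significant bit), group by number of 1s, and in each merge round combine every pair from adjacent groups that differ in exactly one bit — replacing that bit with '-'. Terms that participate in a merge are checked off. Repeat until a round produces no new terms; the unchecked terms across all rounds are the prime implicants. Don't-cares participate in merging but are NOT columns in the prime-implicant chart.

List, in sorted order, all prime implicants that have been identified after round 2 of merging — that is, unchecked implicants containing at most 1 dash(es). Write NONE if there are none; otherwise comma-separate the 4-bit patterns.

[col 0] 0000*, 0001*, 0010*, 0100*, 0101*, 0111*, 1001*, 1100*, 1101*, 1111*
[col 1] -001*, -100*, -101*, -111*, 0-00*, 0-01*, 00-0, 000-*, 01-1*, 010-*, 1-01*, 11-1*, 110-*
[col 2] --01, -1-1, -10-, 0-0-
Prime implicants: --01, -1-1, -10-, 0-0-, 00-0

00-0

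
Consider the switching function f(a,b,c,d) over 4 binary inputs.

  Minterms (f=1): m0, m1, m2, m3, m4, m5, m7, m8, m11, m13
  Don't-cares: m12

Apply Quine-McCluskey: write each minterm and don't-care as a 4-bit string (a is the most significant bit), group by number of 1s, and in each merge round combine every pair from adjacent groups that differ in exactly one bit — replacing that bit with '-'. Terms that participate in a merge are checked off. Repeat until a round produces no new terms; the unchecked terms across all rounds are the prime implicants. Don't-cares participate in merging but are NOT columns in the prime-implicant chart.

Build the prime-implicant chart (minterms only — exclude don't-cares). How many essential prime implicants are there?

size-2^0 implicants → 0000(✓)  0001(✓)  0010(✓)  0011(✓)  0100(✓)  0101(✓)  0111(✓)  1000(✓)  1011(✓)  1100(✓)  1101(✓)
size-2^1 implicants → -000(✓)  -011  -100(✓)  -101(✓)  0-00(✓)  0-01(✓)  0-11(✓)  00-0(✓)  00-1(✓)  000-(✓)  001-(✓)  01-1(✓)  010-(✓)  1-00(✓)  110-(✓)
size-2^2 implicants → --00  -10-  0--1  0-0-  00--
Unchecked terms (primes): --00, -011, -10-, 0--1, 0-0-, 00--
Minterm coverage:
  m0 ⊆ --00,0-0-,00--
  m1 ⊆ 0--1,0-0-,00--
  m2 ⊆ 00-- [E]
  m3 ⊆ -011,0--1,00--
  m4 ⊆ --00,-10-,0-0-
  m5 ⊆ -10-,0--1,0-0-
  m7 ⊆ 0--1 [E]
  m8 ⊆ --00 [E]
  m11 ⊆ -011 [E]
  m13 ⊆ -10- [E]
E = {--00, -011, -10-, 0--1, 00--}

5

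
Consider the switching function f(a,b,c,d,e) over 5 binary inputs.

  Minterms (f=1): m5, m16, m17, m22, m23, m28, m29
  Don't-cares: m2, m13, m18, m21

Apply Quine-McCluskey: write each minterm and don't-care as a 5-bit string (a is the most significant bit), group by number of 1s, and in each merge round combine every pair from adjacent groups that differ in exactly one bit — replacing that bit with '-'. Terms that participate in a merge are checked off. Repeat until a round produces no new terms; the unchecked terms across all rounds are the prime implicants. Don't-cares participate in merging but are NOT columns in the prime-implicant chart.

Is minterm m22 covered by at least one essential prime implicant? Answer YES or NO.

NO

Round 0: 00010✓ 00101✓ 01101✓ 10000✓ 10001✓ 10010✓ 10101✓ 10110✓ 10111✓ 11100✓ 11101✓
Round 1: -0010 -0101✓ -1101✓ 0-101✓ 1-101✓ 10-01 10-10 100-0 1000- 101-1 1011- 1110-
Round 2: --101
PIs = {--101, -0010, 10-01, 10-10, 100-0, 1000-, 101-1, 1011-, 1110-}
Coverage chart:
  m5: --101 ←essential
  m16: 100-0,1000-
  m17: 10-01,1000-
  m22: 10-10,1011-
  m23: 101-1,1011-
  m28: 1110- ←essential
  m29: --101,1110-
Essential: --101, 1110-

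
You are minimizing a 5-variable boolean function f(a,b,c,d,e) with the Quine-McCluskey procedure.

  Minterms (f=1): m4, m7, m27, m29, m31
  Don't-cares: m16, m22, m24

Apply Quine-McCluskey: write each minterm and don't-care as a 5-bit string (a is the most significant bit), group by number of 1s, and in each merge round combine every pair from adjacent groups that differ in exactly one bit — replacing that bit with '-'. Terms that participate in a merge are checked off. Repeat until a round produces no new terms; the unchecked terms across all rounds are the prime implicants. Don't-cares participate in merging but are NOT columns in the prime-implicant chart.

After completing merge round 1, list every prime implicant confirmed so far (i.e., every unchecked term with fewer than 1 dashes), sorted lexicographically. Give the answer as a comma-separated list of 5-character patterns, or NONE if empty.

00100, 00111, 10110

size-2^0 implicants → 00100  00111  10000(✓)  10110  11000(✓)  11011(✓)  11101(✓)  11111(✓)
size-2^1 implicants → 1-000  11-11  111-1
Unchecked terms (primes): 00100, 00111, 1-000, 10110, 11-11, 111-1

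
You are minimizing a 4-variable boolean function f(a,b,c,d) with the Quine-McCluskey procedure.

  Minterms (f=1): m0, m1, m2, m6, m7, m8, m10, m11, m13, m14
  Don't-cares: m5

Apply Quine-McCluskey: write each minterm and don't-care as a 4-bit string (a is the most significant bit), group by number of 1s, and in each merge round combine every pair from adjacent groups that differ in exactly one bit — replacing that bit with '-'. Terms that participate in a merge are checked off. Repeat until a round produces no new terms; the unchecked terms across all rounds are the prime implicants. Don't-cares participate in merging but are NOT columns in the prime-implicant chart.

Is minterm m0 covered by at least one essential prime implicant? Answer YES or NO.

YES

size-2^0 implicants → 0000(✓)  0001(✓)  0010(✓)  0101(✓)  0110(✓)  0111(✓)  1000(✓)  1010(✓)  1011(✓)  1101(✓)  1110(✓)
size-2^1 implicants → -000(✓)  -010(✓)  -101  -110(✓)  0-01  0-10(✓)  00-0(✓)  000-  01-1  011-  1-10(✓)  10-0(✓)  101-
size-2^2 implicants → --10  -0-0
Unchecked terms (primes): --10, -0-0, -101, 0-01, 000-, 01-1, 011-, 101-
Minterm coverage:
  m0 ⊆ -0-0,000-
  m1 ⊆ 0-01,000-
  m2 ⊆ --10,-0-0
  m6 ⊆ --10,011-
  m7 ⊆ 01-1,011-
  m8 ⊆ -0-0 [E]
  m10 ⊆ --10,-0-0,101-
  m11 ⊆ 101- [E]
  m13 ⊆ -101 [E]
  m14 ⊆ --10 [E]
E = {--10, -0-0, -101, 101-}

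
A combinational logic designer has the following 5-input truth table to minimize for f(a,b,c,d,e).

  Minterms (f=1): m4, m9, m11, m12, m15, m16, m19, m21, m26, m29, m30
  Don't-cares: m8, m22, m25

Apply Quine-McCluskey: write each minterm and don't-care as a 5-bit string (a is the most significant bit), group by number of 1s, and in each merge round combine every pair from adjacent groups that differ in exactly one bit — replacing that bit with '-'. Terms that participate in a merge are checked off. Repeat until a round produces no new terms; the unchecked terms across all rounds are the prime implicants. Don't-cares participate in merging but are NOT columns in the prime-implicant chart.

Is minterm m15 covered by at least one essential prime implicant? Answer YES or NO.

size-2^0 implicants → 00100(✓)  01000(✓)  01001(✓)  01011(✓)  01100(✓)  01111(✓)  10000  10011  10101(✓)  10110(✓)  11001(✓)  11010(✓)  11101(✓)  11110(✓)
size-2^1 implicants → -1001  0-100  01-00  01-11  010-1  0100-  1-101  1-110  11-01  11-10
Unchecked terms (primes): -1001, 0-100, 01-00, 01-11, 010-1, 0100-, 1-101, 1-110, 10000, 10011, 11-01, 11-10
Minterm coverage:
  m4 ⊆ 0-100 [E]
  m9 ⊆ -1001,010-1,0100-
  m11 ⊆ 01-11,010-1
  m12 ⊆ 0-100,01-00
  m15 ⊆ 01-11 [E]
  m16 ⊆ 10000 [E]
  m19 ⊆ 10011 [E]
  m21 ⊆ 1-101 [E]
  m26 ⊆ 11-10 [E]
  m29 ⊆ 1-101,11-01
  m30 ⊆ 1-110,11-10
E = {0-100, 01-11, 1-101, 10000, 10011, 11-10}

YES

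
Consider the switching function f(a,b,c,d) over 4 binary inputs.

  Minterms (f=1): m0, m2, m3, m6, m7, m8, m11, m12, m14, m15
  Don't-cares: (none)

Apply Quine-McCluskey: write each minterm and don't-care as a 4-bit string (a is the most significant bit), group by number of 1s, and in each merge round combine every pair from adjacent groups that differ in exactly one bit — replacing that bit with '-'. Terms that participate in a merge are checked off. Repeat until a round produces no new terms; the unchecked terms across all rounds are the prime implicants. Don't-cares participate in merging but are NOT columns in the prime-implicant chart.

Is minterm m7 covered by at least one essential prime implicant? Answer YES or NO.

YES

size-2^0 implicants → 0000(✓)  0010(✓)  0011(✓)  0110(✓)  0111(✓)  1000(✓)  1011(✓)  1100(✓)  1110(✓)  1111(✓)
size-2^1 implicants → -000  -011(✓)  -110(✓)  -111(✓)  0-10(✓)  0-11(✓)  00-0  001-(✓)  011-(✓)  1-00  1-11(✓)  11-0  111-(✓)
size-2^2 implicants → --11  -11-  0-1-
Unchecked terms (primes): --11, -000, -11-, 0-1-, 00-0, 1-00, 11-0
Minterm coverage:
  m0 ⊆ -000,00-0
  m2 ⊆ 0-1-,00-0
  m3 ⊆ --11,0-1-
  m6 ⊆ -11-,0-1-
  m7 ⊆ --11,-11-,0-1-
  m8 ⊆ -000,1-00
  m11 ⊆ --11 [E]
  m12 ⊆ 1-00,11-0
  m14 ⊆ -11-,11-0
  m15 ⊆ --11,-11-
E = {--11}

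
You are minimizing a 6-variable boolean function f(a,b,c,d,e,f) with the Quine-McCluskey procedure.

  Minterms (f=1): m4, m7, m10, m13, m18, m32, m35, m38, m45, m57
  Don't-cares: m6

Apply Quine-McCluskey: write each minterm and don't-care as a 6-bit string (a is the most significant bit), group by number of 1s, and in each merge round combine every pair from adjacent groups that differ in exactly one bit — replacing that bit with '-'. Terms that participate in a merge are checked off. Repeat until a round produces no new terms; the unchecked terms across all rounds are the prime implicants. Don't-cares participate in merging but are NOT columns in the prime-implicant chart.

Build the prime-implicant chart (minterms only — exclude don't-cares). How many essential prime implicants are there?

9

Round 0: 000100✓ 000110✓ 000111✓ 001010 001101✓ 010010 100000 100011 100110✓ 101101✓ 111001
Round 1: -00110 -01101 0001-0 00011-
PIs = {-00110, -01101, 0001-0, 00011-, 001010, 010010, 100000, 100011, 111001}
Coverage chart:
  m4: 0001-0 ←essential
  m7: 00011- ←essential
  m10: 001010 ←essential
  m13: -01101 ←essential
  m18: 010010 ←essential
  m32: 100000 ←essential
  m35: 100011 ←essential
  m38: -00110 ←essential
  m45: -01101 ←essential
  m57: 111001 ←essential
Essential: -00110, -01101, 0001-0, 00011-, 001010, 010010, 100000, 100011, 111001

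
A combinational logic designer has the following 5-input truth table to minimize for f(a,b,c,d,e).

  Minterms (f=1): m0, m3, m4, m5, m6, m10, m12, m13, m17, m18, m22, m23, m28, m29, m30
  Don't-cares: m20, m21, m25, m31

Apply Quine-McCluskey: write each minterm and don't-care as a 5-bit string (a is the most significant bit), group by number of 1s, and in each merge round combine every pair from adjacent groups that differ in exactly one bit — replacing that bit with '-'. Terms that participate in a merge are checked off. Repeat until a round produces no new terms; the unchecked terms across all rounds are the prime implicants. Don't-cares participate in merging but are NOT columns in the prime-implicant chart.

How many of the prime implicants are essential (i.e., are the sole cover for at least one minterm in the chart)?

8

size-2^0 implicants → 00000(✓)  00011  00100(✓)  00101(✓)  00110(✓)  01010  01100(✓)  01101(✓)  10001(✓)  10010(✓)  10100(✓)  10101(✓)  10110(✓)  10111(✓)  11001(✓)  11100(✓)  11101(✓)  11110(✓)  11111(✓)
size-2^1 implicants → -0100(✓)  -0101(✓)  -0110(✓)  -1100(✓)  -1101(✓)  0-100(✓)  0-101(✓)  00-00  001-0(✓)  0010-(✓)  0110-(✓)  1-001(✓)  1-100(✓)  1-101(✓)  1-110(✓)  1-111(✓)  10-01(✓)  10-10  101-0(✓)  101-1(✓)  1010-(✓)  1011-(✓)  11-01(✓)  111-0(✓)  111-1(✓)  1110-(✓)  1111-(✓)
size-2^2 implicants → --100(✓)  --101(✓)  -01-0  -010-(✓)  -110-(✓)  0-10-(✓)  1--01  1-1-0(✓)  1-1-1(✓)  1-10-(✓)  1-11-(✓)  101--(✓)  111--(✓)
size-2^3 implicants → --10-  1-1--
Unchecked terms (primes): --10-, -01-0, 00-00, 00011, 01010, 1--01, 1-1--, 10-10
Minterm coverage:
  m0 ⊆ 00-00 [E]
  m3 ⊆ 00011 [E]
  m4 ⊆ --10-,-01-0,00-00
  m5 ⊆ --10- [E]
  m6 ⊆ -01-0 [E]
  m10 ⊆ 01010 [E]
  m12 ⊆ --10- [E]
  m13 ⊆ --10- [E]
  m17 ⊆ 1--01 [E]
  m18 ⊆ 10-10 [E]
  m22 ⊆ -01-0,1-1--,10-10
  m23 ⊆ 1-1-- [E]
  m28 ⊆ --10-,1-1--
  m29 ⊆ --10-,1--01,1-1--
  m30 ⊆ 1-1-- [E]
E = {--10-, -01-0, 00-00, 00011, 01010, 1--01, 1-1--, 10-10}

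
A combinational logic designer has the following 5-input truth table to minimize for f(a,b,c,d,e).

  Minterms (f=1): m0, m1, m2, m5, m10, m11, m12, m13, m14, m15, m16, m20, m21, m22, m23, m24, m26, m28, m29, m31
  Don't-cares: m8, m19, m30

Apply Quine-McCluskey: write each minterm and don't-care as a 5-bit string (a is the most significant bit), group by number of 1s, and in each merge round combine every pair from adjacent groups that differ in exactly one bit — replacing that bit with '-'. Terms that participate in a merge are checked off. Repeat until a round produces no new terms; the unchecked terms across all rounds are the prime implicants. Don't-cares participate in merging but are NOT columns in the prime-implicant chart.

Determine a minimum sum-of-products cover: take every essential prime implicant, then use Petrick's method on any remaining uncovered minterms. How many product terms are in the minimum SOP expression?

7

Round 0: 00000✓ 00001✓ 00010✓ 00101✓ 01000✓ 01010✓ 01011✓ 01100✓ 01101✓ 01110✓ 01111✓ 10000✓ 10011✓ 10100✓ 10101✓ 10110✓ 10111✓ 11000✓ 11010✓ 11100✓ 11101✓ 11110✓ 11111✓
Round 1: -0000✓ -0101✓ -1000✓ -1010✓ -1100✓ -1101✓ -1110✓ -1111✓ 0-000✓ 0-010✓ 0-101✓ 00-01 000-0✓ 0000- 01-00✓ 01-10✓ 01-11✓ 010-0✓ 0101-✓ 011-0✓ 011-1✓ 0110-✓ 0111-✓ 1-000✓ 1-100✓ 1-101✓ 1-110✓ 1-111✓ 10-00✓ 10-11 101-0✓ 101-1✓ 1010-✓ 1011-✓ 11-00✓ 11-10✓ 110-0✓ 111-0✓ 111-1✓ 1110-✓ 1111-✓
Round 2: --000 --101 -1-00✓ -1-10✓ -10-0✓ -11-0✓ -11-1✓ -110-✓ -111-✓ 0-0-0 01--0✓ 01-1- 011--✓ 1--00 1-1-0✓ 1-1-1✓ 1-10-✓ 1-11-✓ 101--✓ 11--0✓ 111--✓
Round 3: -1--0 -11-- 1-1--
PIs = {--000, --101, -1--0, -11--, 0-0-0, 00-01, 0000-, 01-1-, 1--00, 1-1--, 10-11}
Coverage chart:
  m0: --000,0-0-0,0000-
  m1: 00-01,0000-
  m2: 0-0-0 ←essential
  m5: --101,00-01
  m10: -1--0,0-0-0,01-1-
  m11: 01-1- ←essential
  m12: -1--0,-11--
  m13: --101,-11--
  m14: -1--0,-11--,01-1-
  m15: -11--,01-1-
  m16: --000,1--00
  m20: 1--00,1-1--
  m21: --101,1-1--
  m22: 1-1-- ←essential
  m23: 1-1--,10-11
  m24: --000,-1--0,1--00
  m26: -1--0 ←essential
  m28: -1--0,-11--,1--00,1-1--
  m29: --101,-11--,1-1--
  m31: -11--,1-1--
Essential: -1--0, 0-0-0, 01-1-, 1-1--
Petrick residual → --000, --101, 00-01
Min cover (7 terms): c'd'e' + cd'e + be' + a'c'e' + a'b'd'e + a'bd + ac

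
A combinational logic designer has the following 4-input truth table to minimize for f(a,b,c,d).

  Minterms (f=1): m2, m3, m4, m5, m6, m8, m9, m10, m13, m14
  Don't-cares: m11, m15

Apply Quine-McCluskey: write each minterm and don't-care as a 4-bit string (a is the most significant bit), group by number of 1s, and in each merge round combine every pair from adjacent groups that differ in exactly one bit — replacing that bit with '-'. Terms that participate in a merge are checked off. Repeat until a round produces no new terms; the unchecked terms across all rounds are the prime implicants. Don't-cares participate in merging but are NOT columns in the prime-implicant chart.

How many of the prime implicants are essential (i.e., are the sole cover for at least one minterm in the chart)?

2

[col 0] 0010*, 0011*, 0100*, 0101*, 0110*, 1000*, 1001*, 1010*, 1011*, 1101*, 1110*, 1111*
[col 1] -010*, -011*, -101, -110*, 0-10*, 001-*, 01-0, 010-, 1-01*, 1-10*, 1-11*, 10-0*, 10-1*, 100-*, 101-*, 11-1*, 111-*
[col 2] --10, -01-, 1--1, 1-1-, 10--
Prime implicants: --10, -01-, -101, 01-0, 010-, 1--1, 1-1-, 10--
PI chart (minterm → PIs covering it):
  2 | --10,-01-
  3 | -01-  (sole → essential)
  4 | 01-0,010-
  5 | -101,010-
  6 | --10,01-0
  8 | 10--  (sole → essential)
  9 | 1--1,10--
  10 | --10,-01-,1-1-,10--
  13 | -101,1--1
  14 | --10,1-1-
Essential prime implicants: -01-, 10--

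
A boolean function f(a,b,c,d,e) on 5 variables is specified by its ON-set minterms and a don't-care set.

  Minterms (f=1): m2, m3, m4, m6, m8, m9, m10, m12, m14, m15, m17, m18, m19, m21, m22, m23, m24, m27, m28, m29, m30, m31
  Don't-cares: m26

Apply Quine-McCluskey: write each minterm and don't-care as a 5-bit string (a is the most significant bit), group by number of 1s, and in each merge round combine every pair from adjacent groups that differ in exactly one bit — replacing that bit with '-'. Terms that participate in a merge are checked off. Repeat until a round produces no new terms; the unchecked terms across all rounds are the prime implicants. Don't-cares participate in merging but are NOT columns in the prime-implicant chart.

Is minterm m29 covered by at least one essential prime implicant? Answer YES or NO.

Round 0: 00010✓ 00011✓ 00100✓ 00110✓ 01000✓ 01001✓ 01010✓ 01100✓ 01110✓ 01111✓ 10001✓ 10010✓ 10011✓ 10101✓ 10110✓ 10111✓ 11000✓ 11010✓ 11011✓ 11100✓ 11101✓ 11110✓ 11111✓
Round 1: -0010✓ -0011✓ -0110✓ -1000✓ -1010✓ -1100✓ -1110✓ -1111✓ 0-010✓ 0-100✓ 0-110✓ 00-10✓ 0001-✓ 001-0✓ 01-00✓ 01-10✓ 010-0✓ 0100- 011-0✓ 0111-✓ 1-010✓ 1-011✓ 1-101✓ 1-110✓ 1-111✓ 10-01✓ 10-10✓ 10-11✓ 100-1✓ 1001-✓ 101-1✓ 1011-✓ 11-00✓ 11-10✓ 11-11✓ 110-0✓ 1101-✓ 111-0✓ 111-1✓ 1110-✓ 1111-✓
Round 2: --010✓ --110✓ -0-10✓ -001- -1-00✓ -1-10✓ -10-0✓ -11-0✓ -111- 0--10✓ 0-1-0 01--0✓ 1--10✓ 1--11✓ 1-01-✓ 1-1-1 1-11-✓ 10--1 10-1-✓ 11--0✓ 11-1-✓ 111--
Round 3: ---10 -1--0 1--1-
PIs = {---10, -001-, -1--0, -111-, 0-1-0, 0100-, 1--1-, 1-1-1, 10--1, 111--}
Coverage chart:
  m2: ---10,-001-
  m3: -001- ←essential
  m4: 0-1-0 ←essential
  m6: ---10,0-1-0
  m8: -1--0,0100-
  m9: 0100- ←essential
  m10: ---10,-1--0
  m12: -1--0,0-1-0
  m14: ---10,-1--0,-111-,0-1-0
  m15: -111- ←essential
  m17: 10--1 ←essential
  m18: ---10,-001-,1--1-
  m19: -001-,1--1-,10--1
  m21: 1-1-1,10--1
  m22: ---10,1--1-
  m23: 1--1-,1-1-1,10--1
  m24: -1--0 ←essential
  m27: 1--1- ←essential
  m28: -1--0,111--
  m29: 1-1-1,111--
  m30: ---10,-1--0,-111-,1--1-,111--
  m31: -111-,1--1-,1-1-1,111--
Essential: -001-, -1--0, -111-, 0-1-0, 0100-, 1--1-, 10--1

NO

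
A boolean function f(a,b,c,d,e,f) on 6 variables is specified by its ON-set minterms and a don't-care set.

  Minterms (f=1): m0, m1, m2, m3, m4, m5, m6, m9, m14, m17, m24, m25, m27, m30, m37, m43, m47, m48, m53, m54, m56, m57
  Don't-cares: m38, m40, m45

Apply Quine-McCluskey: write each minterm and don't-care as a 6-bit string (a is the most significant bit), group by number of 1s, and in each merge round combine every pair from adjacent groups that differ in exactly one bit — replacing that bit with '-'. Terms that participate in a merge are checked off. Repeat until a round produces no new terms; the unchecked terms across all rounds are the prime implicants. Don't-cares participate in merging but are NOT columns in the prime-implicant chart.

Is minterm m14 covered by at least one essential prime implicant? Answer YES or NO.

YES

[col 0] 000000*, 000001*, 000010*, 000011*, 000100*, 000101*, 000110*, 001001*, 001110*, 010001*, 011000*, 011001*, 011011*, 011110*, 100101*, 100110*, 101000*, 101011*, 101101*, 101111*, 110000*, 110101*, 110110*, 111000*, 111001*
[col 1] -00101, -00110, -11000*, -11001*, 0-0001*, 0-1001*, 0-1110, 00-001*, 00-110, 000-00*, 000-01*, 000-10*, 0000-0*, 0000-1*, 00000-*, 00001-*, 0001-0*, 00010-*, 01-001*, 0110-1, 01100-*, 1-0101, 1-0110, 1-1000, 10-101, 101-11, 1011-1, 11-000, 11100-*
[col 2] -1100-, 0--001, 000--0, 000-0-, 0000--
Prime implicants: -00101, -00110, -1100-, 0--001, 0-1110, 00-110, 000--0, 000-0-, 0000--, 0110-1, 1-0101, 1-0110, 1-1000, 10-101, 101-11, 1011-1, 11-000
PI chart (minterm → PIs covering it):
  0 | 000--0,000-0-,0000--
  1 | 0--001,000-0-,0000--
  2 | 000--0,0000--
  3 | 0000--  (sole → essential)
  4 | 000--0,000-0-
  5 | -00101,000-0-
  6 | -00110,00-110,000--0
  9 | 0--001  (sole → essential)
  14 | 0-1110,00-110
  17 | 0--001  (sole → essential)
  24 | -1100-  (sole → essential)
  25 | -1100-,0--001,0110-1
  27 | 0110-1  (sole → essential)
  30 | 0-1110  (sole → essential)
  37 | -00101,1-0101,10-101
  43 | 101-11  (sole → essential)
  47 | 101-11,1011-1
  48 | 11-000  (sole → essential)
  53 | 1-0101  (sole → essential)
  54 | 1-0110  (sole → essential)
  56 | -1100-,1-1000,11-000
  57 | -1100-  (sole → essential)
Essential prime implicants: -1100-, 0--001, 0-1110, 0000--, 0110-1, 1-0101, 1-0110, 101-11, 11-000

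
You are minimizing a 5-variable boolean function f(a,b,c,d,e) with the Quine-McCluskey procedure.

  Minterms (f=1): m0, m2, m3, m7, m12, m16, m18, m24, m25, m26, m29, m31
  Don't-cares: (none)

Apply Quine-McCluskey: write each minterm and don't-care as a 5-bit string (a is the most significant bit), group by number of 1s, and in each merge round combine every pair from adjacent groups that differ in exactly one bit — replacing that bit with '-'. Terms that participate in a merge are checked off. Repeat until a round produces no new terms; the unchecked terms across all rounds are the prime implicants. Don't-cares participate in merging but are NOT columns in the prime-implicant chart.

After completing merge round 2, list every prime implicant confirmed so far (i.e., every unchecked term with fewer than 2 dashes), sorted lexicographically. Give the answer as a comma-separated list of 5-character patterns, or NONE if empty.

00-11, 0001-, 01100, 11-01, 1100-, 111-1

size-2^0 implicants → 00000(✓)  00010(✓)  00011(✓)  00111(✓)  01100  10000(✓)  10010(✓)  11000(✓)  11001(✓)  11010(✓)  11101(✓)  11111(✓)
size-2^1 implicants → -0000(✓)  -0010(✓)  00-11  000-0(✓)  0001-  1-000(✓)  1-010(✓)  100-0(✓)  11-01  110-0(✓)  1100-  111-1
size-2^2 implicants → -00-0  1-0-0
Unchecked terms (primes): -00-0, 00-11, 0001-, 01100, 1-0-0, 11-01, 1100-, 111-1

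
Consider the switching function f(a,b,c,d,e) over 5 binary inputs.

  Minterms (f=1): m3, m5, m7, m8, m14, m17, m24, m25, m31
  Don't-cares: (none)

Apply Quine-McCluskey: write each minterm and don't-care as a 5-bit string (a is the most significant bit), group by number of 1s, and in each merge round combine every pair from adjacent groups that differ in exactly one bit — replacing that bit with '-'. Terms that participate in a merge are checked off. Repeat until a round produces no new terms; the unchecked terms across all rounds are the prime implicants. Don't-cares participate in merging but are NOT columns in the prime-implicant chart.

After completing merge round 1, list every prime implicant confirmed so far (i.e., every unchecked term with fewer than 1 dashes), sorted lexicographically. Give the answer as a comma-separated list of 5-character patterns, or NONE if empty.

01110, 11111

Round 0: 00011✓ 00101✓ 00111✓ 01000✓ 01110 10001✓ 11000✓ 11001✓ 11111
Round 1: -1000 00-11 001-1 1-001 1100-
PIs = {-1000, 00-11, 001-1, 01110, 1-001, 1100-, 11111}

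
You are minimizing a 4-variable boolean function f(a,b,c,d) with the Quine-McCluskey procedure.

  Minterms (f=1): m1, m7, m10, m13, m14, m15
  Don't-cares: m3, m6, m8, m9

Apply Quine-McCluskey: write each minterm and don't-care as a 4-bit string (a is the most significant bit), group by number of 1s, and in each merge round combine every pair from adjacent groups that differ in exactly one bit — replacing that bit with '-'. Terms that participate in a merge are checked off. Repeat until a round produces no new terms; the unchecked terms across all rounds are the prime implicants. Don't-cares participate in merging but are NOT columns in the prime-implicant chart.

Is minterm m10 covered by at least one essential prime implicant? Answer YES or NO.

Round 0: 0001✓ 0011✓ 0110✓ 0111✓ 1000✓ 1001✓ 1010✓ 1101✓ 1110✓ 1111✓
Round 1: -001 -110✓ -111✓ 0-11 00-1 011-✓ 1-01 1-10 10-0 100- 11-1 111-✓
Round 2: -11-
PIs = {-001, -11-, 0-11, 00-1, 1-01, 1-10, 10-0, 100-, 11-1}
Coverage chart:
  m1: -001,00-1
  m7: -11-,0-11
  m10: 1-10,10-0
  m13: 1-01,11-1
  m14: -11-,1-10
  m15: -11-,11-1
(no essential prime implicants)

NO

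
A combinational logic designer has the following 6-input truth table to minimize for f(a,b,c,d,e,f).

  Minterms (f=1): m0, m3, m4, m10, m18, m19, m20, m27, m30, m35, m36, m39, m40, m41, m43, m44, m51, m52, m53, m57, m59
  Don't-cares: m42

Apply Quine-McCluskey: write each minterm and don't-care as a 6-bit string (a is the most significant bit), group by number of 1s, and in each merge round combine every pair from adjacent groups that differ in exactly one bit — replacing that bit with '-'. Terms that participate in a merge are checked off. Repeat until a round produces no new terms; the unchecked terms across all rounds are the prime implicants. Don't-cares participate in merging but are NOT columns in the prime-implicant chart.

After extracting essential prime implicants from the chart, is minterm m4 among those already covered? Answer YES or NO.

size-2^0 implicants → 000000(✓)  000011(✓)  000100(✓)  001010(✓)  010010(✓)  010011(✓)  010100(✓)  011011(✓)  011110  100011(✓)  100100(✓)  100111(✓)  101000(✓)  101001(✓)  101010(✓)  101011(✓)  101100(✓)  110011(✓)  110100(✓)  110101(✓)  111001(✓)  111011(✓)
size-2^1 implicants → -00011(✓)  -00100(✓)  -01010  -10011(✓)  -10100(✓)  -11011(✓)  0-0011(✓)  0-0100(✓)  000-00  01-011(✓)  01001-  1-0011(✓)  1-0100(✓)  1-1001(✓)  1-1011(✓)  10-011(✓)  10-100  100-11  101-00  1010-0(✓)  1010-1(✓)  10100-(✓)  10101-(✓)  11-011(✓)  11010-  1110-1(✓)
size-2^2 implicants → --0011  --0100  -1-011  1--011  1-10-1  1010--
Unchecked terms (primes): --0011, --0100, -01010, -1-011, 000-00, 01001-, 011110, 1--011, 1-10-1, 10-100, 100-11, 101-00, 1010--, 11010-
Minterm coverage:
  m0 ⊆ 000-00 [E]
  m3 ⊆ --0011 [E]
  m4 ⊆ --0100,000-00
  m10 ⊆ -01010 [E]
  m18 ⊆ 01001- [E]
  m19 ⊆ --0011,-1-011,01001-
  m20 ⊆ --0100 [E]
  m27 ⊆ -1-011 [E]
  m30 ⊆ 011110 [E]
  m35 ⊆ --0011,1--011,100-11
  m36 ⊆ --0100,10-100
  m39 ⊆ 100-11 [E]
  m40 ⊆ 101-00,1010--
  m41 ⊆ 1-10-1,1010--
  m43 ⊆ 1--011,1-10-1,1010--
  m44 ⊆ 10-100,101-00
  m51 ⊆ --0011,-1-011,1--011
  m52 ⊆ --0100,11010-
  m53 ⊆ 11010- [E]
  m57 ⊆ 1-10-1 [E]
  m59 ⊆ -1-011,1--011,1-10-1
E = {--0011, --0100, -01010, -1-011, 000-00, 01001-, 011110, 1-10-1, 100-11, 11010-}

YES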